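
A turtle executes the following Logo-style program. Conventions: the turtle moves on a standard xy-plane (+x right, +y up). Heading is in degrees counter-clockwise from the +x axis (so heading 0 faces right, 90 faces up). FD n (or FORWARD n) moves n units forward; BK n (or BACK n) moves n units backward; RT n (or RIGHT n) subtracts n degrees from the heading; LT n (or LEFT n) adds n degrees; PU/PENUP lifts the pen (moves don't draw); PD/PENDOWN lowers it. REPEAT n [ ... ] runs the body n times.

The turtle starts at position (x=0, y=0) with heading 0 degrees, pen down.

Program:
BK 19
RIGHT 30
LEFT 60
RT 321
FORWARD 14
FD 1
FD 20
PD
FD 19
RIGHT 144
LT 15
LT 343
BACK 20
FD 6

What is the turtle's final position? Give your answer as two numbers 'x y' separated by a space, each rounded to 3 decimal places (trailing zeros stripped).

Answer: -2.797 64.055

Derivation:
Executing turtle program step by step:
Start: pos=(0,0), heading=0, pen down
BK 19: (0,0) -> (-19,0) [heading=0, draw]
RT 30: heading 0 -> 330
LT 60: heading 330 -> 30
RT 321: heading 30 -> 69
FD 14: (-19,0) -> (-13.983,13.07) [heading=69, draw]
FD 1: (-13.983,13.07) -> (-13.624,14.004) [heading=69, draw]
FD 20: (-13.624,14.004) -> (-6.457,32.675) [heading=69, draw]
PD: pen down
FD 19: (-6.457,32.675) -> (0.352,50.413) [heading=69, draw]
RT 144: heading 69 -> 285
LT 15: heading 285 -> 300
LT 343: heading 300 -> 283
BK 20: (0.352,50.413) -> (-4.147,69.901) [heading=283, draw]
FD 6: (-4.147,69.901) -> (-2.797,64.055) [heading=283, draw]
Final: pos=(-2.797,64.055), heading=283, 7 segment(s) drawn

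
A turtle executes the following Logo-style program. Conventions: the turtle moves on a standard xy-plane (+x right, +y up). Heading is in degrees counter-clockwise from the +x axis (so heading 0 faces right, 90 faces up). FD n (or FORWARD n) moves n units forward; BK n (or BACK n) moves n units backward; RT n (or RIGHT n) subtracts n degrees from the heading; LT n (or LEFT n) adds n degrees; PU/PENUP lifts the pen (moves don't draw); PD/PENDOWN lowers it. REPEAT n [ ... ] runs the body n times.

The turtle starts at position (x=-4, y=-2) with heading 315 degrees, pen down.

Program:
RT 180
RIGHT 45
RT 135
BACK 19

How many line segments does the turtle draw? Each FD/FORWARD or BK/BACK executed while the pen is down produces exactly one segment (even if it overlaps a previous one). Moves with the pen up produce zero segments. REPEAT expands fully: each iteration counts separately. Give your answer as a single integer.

Executing turtle program step by step:
Start: pos=(-4,-2), heading=315, pen down
RT 180: heading 315 -> 135
RT 45: heading 135 -> 90
RT 135: heading 90 -> 315
BK 19: (-4,-2) -> (-17.435,11.435) [heading=315, draw]
Final: pos=(-17.435,11.435), heading=315, 1 segment(s) drawn
Segments drawn: 1

Answer: 1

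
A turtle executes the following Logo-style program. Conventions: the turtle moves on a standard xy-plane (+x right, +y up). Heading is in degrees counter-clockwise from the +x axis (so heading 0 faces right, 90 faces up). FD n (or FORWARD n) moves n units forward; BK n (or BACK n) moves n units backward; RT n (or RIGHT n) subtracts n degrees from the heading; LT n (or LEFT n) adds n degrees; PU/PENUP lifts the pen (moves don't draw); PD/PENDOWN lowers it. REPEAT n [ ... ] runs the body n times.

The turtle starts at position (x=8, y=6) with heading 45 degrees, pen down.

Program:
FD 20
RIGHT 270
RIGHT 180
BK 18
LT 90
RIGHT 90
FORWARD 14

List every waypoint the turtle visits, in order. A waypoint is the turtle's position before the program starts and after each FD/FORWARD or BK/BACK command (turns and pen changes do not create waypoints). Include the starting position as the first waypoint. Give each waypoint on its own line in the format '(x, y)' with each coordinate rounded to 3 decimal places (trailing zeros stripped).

Executing turtle program step by step:
Start: pos=(8,6), heading=45, pen down
FD 20: (8,6) -> (22.142,20.142) [heading=45, draw]
RT 270: heading 45 -> 135
RT 180: heading 135 -> 315
BK 18: (22.142,20.142) -> (9.414,32.87) [heading=315, draw]
LT 90: heading 315 -> 45
RT 90: heading 45 -> 315
FD 14: (9.414,32.87) -> (19.314,22.971) [heading=315, draw]
Final: pos=(19.314,22.971), heading=315, 3 segment(s) drawn
Waypoints (4 total):
(8, 6)
(22.142, 20.142)
(9.414, 32.87)
(19.314, 22.971)

Answer: (8, 6)
(22.142, 20.142)
(9.414, 32.87)
(19.314, 22.971)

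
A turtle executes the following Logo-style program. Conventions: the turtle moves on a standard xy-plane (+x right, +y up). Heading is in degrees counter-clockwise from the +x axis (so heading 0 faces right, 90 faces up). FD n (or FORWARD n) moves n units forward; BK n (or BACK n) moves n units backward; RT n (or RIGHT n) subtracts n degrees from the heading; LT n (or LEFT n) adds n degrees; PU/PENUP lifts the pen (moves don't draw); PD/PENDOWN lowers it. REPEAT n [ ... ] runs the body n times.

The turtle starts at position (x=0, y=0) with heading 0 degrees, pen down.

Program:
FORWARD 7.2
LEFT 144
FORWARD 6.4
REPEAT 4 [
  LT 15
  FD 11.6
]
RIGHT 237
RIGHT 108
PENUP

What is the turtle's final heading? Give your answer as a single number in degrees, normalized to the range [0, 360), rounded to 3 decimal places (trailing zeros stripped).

Executing turtle program step by step:
Start: pos=(0,0), heading=0, pen down
FD 7.2: (0,0) -> (7.2,0) [heading=0, draw]
LT 144: heading 0 -> 144
FD 6.4: (7.2,0) -> (2.022,3.762) [heading=144, draw]
REPEAT 4 [
  -- iteration 1/4 --
  LT 15: heading 144 -> 159
  FD 11.6: (2.022,3.762) -> (-8.807,7.919) [heading=159, draw]
  -- iteration 2/4 --
  LT 15: heading 159 -> 174
  FD 11.6: (-8.807,7.919) -> (-20.344,9.131) [heading=174, draw]
  -- iteration 3/4 --
  LT 15: heading 174 -> 189
  FD 11.6: (-20.344,9.131) -> (-31.801,7.317) [heading=189, draw]
  -- iteration 4/4 --
  LT 15: heading 189 -> 204
  FD 11.6: (-31.801,7.317) -> (-42.398,2.599) [heading=204, draw]
]
RT 237: heading 204 -> 327
RT 108: heading 327 -> 219
PU: pen up
Final: pos=(-42.398,2.599), heading=219, 6 segment(s) drawn

Answer: 219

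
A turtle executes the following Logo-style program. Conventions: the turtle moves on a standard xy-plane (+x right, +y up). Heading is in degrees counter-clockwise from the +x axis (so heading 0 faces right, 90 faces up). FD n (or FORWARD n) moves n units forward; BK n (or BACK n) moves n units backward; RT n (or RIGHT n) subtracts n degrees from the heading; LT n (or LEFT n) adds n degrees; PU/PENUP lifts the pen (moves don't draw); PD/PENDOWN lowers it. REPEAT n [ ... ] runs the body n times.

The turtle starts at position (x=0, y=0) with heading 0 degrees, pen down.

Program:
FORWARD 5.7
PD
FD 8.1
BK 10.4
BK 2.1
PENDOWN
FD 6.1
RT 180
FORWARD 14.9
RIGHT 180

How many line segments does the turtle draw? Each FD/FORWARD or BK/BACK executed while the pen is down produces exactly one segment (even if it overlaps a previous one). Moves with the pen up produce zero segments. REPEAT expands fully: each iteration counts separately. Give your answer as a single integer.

Answer: 6

Derivation:
Executing turtle program step by step:
Start: pos=(0,0), heading=0, pen down
FD 5.7: (0,0) -> (5.7,0) [heading=0, draw]
PD: pen down
FD 8.1: (5.7,0) -> (13.8,0) [heading=0, draw]
BK 10.4: (13.8,0) -> (3.4,0) [heading=0, draw]
BK 2.1: (3.4,0) -> (1.3,0) [heading=0, draw]
PD: pen down
FD 6.1: (1.3,0) -> (7.4,0) [heading=0, draw]
RT 180: heading 0 -> 180
FD 14.9: (7.4,0) -> (-7.5,0) [heading=180, draw]
RT 180: heading 180 -> 0
Final: pos=(-7.5,0), heading=0, 6 segment(s) drawn
Segments drawn: 6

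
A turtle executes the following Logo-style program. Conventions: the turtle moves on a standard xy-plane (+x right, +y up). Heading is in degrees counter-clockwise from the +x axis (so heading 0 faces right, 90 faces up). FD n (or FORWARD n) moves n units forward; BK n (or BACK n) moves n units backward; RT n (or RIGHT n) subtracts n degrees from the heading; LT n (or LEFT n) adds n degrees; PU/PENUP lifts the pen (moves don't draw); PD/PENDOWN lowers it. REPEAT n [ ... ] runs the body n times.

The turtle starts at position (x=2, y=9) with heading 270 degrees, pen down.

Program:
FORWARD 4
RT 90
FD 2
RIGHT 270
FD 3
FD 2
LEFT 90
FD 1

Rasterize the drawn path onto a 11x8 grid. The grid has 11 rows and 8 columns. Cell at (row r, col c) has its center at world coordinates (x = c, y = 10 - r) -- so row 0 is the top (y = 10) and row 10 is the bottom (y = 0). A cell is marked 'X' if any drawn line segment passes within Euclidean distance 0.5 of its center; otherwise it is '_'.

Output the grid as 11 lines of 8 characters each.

Segment 0: (2,9) -> (2,5)
Segment 1: (2,5) -> (-0,5)
Segment 2: (-0,5) -> (-0,2)
Segment 3: (-0,2) -> (-0,0)
Segment 4: (-0,0) -> (1,0)

Answer: ________
__X_____
__X_____
__X_____
__X_____
XXX_____
X_______
X_______
X_______
X_______
XX______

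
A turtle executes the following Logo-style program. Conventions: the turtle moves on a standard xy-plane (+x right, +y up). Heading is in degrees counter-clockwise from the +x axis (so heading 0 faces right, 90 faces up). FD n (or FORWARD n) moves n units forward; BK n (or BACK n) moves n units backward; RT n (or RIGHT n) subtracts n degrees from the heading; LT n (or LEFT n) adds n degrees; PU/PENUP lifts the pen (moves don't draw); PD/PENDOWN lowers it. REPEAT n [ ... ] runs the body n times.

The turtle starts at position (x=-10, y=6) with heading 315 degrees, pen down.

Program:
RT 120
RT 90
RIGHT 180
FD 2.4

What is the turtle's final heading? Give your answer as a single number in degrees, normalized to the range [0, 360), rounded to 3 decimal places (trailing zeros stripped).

Executing turtle program step by step:
Start: pos=(-10,6), heading=315, pen down
RT 120: heading 315 -> 195
RT 90: heading 195 -> 105
RT 180: heading 105 -> 285
FD 2.4: (-10,6) -> (-9.379,3.682) [heading=285, draw]
Final: pos=(-9.379,3.682), heading=285, 1 segment(s) drawn

Answer: 285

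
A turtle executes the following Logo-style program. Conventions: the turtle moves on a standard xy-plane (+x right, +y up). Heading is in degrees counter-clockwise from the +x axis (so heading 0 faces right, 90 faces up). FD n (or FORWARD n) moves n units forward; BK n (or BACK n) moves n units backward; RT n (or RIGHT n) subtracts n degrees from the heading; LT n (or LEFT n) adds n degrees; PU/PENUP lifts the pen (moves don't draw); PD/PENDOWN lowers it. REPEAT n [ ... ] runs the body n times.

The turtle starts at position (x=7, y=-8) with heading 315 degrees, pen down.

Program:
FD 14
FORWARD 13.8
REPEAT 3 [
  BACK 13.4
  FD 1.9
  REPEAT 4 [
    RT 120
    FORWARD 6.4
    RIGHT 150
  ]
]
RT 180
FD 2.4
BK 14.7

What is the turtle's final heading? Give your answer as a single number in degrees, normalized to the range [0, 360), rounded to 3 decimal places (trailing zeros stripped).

Answer: 135

Derivation:
Executing turtle program step by step:
Start: pos=(7,-8), heading=315, pen down
FD 14: (7,-8) -> (16.899,-17.899) [heading=315, draw]
FD 13.8: (16.899,-17.899) -> (26.658,-27.658) [heading=315, draw]
REPEAT 3 [
  -- iteration 1/3 --
  BK 13.4: (26.658,-27.658) -> (17.182,-18.182) [heading=315, draw]
  FD 1.9: (17.182,-18.182) -> (18.526,-19.526) [heading=315, draw]
  REPEAT 4 [
    -- iteration 1/4 --
    RT 120: heading 315 -> 195
    FD 6.4: (18.526,-19.526) -> (12.344,-21.182) [heading=195, draw]
    RT 150: heading 195 -> 45
    -- iteration 2/4 --
    RT 120: heading 45 -> 285
    FD 6.4: (12.344,-21.182) -> (14,-27.364) [heading=285, draw]
    RT 150: heading 285 -> 135
    -- iteration 3/4 --
    RT 120: heading 135 -> 15
    FD 6.4: (14,-27.364) -> (20.182,-25.708) [heading=15, draw]
    RT 150: heading 15 -> 225
    -- iteration 4/4 --
    RT 120: heading 225 -> 105
    FD 6.4: (20.182,-25.708) -> (18.526,-19.526) [heading=105, draw]
    RT 150: heading 105 -> 315
  ]
  -- iteration 2/3 --
  BK 13.4: (18.526,-19.526) -> (9.051,-10.051) [heading=315, draw]
  FD 1.9: (9.051,-10.051) -> (10.394,-11.394) [heading=315, draw]
  REPEAT 4 [
    -- iteration 1/4 --
    RT 120: heading 315 -> 195
    FD 6.4: (10.394,-11.394) -> (4.212,-13.051) [heading=195, draw]
    RT 150: heading 195 -> 45
    -- iteration 2/4 --
    RT 120: heading 45 -> 285
    FD 6.4: (4.212,-13.051) -> (5.869,-19.232) [heading=285, draw]
    RT 150: heading 285 -> 135
    -- iteration 3/4 --
    RT 120: heading 135 -> 15
    FD 6.4: (5.869,-19.232) -> (12.051,-17.576) [heading=15, draw]
    RT 150: heading 15 -> 225
    -- iteration 4/4 --
    RT 120: heading 225 -> 105
    FD 6.4: (12.051,-17.576) -> (10.394,-11.394) [heading=105, draw]
    RT 150: heading 105 -> 315
  ]
  -- iteration 3/3 --
  BK 13.4: (10.394,-11.394) -> (0.919,-1.919) [heading=315, draw]
  FD 1.9: (0.919,-1.919) -> (2.262,-3.262) [heading=315, draw]
  REPEAT 4 [
    -- iteration 1/4 --
    RT 120: heading 315 -> 195
    FD 6.4: (2.262,-3.262) -> (-3.92,-4.919) [heading=195, draw]
    RT 150: heading 195 -> 45
    -- iteration 2/4 --
    RT 120: heading 45 -> 285
    FD 6.4: (-3.92,-4.919) -> (-2.263,-11.101) [heading=285, draw]
    RT 150: heading 285 -> 135
    -- iteration 3/4 --
    RT 120: heading 135 -> 15
    FD 6.4: (-2.263,-11.101) -> (3.919,-9.444) [heading=15, draw]
    RT 150: heading 15 -> 225
    -- iteration 4/4 --
    RT 120: heading 225 -> 105
    FD 6.4: (3.919,-9.444) -> (2.262,-3.262) [heading=105, draw]
    RT 150: heading 105 -> 315
  ]
]
RT 180: heading 315 -> 135
FD 2.4: (2.262,-3.262) -> (0.565,-1.565) [heading=135, draw]
BK 14.7: (0.565,-1.565) -> (10.96,-11.96) [heading=135, draw]
Final: pos=(10.96,-11.96), heading=135, 22 segment(s) drawn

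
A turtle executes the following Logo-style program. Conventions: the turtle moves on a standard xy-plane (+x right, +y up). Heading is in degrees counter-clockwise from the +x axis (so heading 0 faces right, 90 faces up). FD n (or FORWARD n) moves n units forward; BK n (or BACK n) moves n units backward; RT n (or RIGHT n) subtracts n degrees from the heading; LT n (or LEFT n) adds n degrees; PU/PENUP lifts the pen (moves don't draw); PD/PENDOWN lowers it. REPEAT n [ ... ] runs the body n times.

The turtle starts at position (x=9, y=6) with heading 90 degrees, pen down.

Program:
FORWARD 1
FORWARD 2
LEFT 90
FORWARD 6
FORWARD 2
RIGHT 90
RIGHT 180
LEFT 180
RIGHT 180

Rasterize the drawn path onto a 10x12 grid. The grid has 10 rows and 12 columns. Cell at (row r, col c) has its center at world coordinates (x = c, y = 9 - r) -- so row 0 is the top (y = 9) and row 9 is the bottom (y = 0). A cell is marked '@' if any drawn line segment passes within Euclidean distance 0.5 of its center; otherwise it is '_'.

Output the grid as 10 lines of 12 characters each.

Answer: _@@@@@@@@@__
_________@__
_________@__
_________@__
____________
____________
____________
____________
____________
____________

Derivation:
Segment 0: (9,6) -> (9,7)
Segment 1: (9,7) -> (9,9)
Segment 2: (9,9) -> (3,9)
Segment 3: (3,9) -> (1,9)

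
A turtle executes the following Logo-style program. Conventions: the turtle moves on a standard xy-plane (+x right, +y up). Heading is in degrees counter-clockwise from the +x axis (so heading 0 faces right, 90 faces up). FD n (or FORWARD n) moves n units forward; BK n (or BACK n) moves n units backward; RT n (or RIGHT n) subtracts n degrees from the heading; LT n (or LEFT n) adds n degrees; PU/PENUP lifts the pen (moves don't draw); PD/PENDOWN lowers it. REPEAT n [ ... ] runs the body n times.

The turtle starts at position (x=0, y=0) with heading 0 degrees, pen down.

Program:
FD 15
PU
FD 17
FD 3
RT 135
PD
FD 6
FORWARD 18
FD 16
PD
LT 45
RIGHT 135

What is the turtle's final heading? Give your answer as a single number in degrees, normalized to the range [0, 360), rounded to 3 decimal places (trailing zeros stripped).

Executing turtle program step by step:
Start: pos=(0,0), heading=0, pen down
FD 15: (0,0) -> (15,0) [heading=0, draw]
PU: pen up
FD 17: (15,0) -> (32,0) [heading=0, move]
FD 3: (32,0) -> (35,0) [heading=0, move]
RT 135: heading 0 -> 225
PD: pen down
FD 6: (35,0) -> (30.757,-4.243) [heading=225, draw]
FD 18: (30.757,-4.243) -> (18.029,-16.971) [heading=225, draw]
FD 16: (18.029,-16.971) -> (6.716,-28.284) [heading=225, draw]
PD: pen down
LT 45: heading 225 -> 270
RT 135: heading 270 -> 135
Final: pos=(6.716,-28.284), heading=135, 4 segment(s) drawn

Answer: 135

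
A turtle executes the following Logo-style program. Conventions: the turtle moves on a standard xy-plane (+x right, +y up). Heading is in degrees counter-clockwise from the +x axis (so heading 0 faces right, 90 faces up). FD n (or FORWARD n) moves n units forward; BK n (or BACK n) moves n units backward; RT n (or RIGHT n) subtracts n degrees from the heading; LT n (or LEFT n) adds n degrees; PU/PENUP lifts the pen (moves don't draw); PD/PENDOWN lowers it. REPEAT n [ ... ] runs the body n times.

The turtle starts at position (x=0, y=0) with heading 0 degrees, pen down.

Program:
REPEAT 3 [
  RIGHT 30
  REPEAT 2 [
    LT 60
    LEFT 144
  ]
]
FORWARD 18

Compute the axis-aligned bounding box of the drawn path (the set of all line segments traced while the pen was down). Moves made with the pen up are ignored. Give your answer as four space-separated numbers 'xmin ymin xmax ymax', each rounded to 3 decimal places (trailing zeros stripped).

Answer: 0 0 10.58 14.562

Derivation:
Executing turtle program step by step:
Start: pos=(0,0), heading=0, pen down
REPEAT 3 [
  -- iteration 1/3 --
  RT 30: heading 0 -> 330
  REPEAT 2 [
    -- iteration 1/2 --
    LT 60: heading 330 -> 30
    LT 144: heading 30 -> 174
    -- iteration 2/2 --
    LT 60: heading 174 -> 234
    LT 144: heading 234 -> 18
  ]
  -- iteration 2/3 --
  RT 30: heading 18 -> 348
  REPEAT 2 [
    -- iteration 1/2 --
    LT 60: heading 348 -> 48
    LT 144: heading 48 -> 192
    -- iteration 2/2 --
    LT 60: heading 192 -> 252
    LT 144: heading 252 -> 36
  ]
  -- iteration 3/3 --
  RT 30: heading 36 -> 6
  REPEAT 2 [
    -- iteration 1/2 --
    LT 60: heading 6 -> 66
    LT 144: heading 66 -> 210
    -- iteration 2/2 --
    LT 60: heading 210 -> 270
    LT 144: heading 270 -> 54
  ]
]
FD 18: (0,0) -> (10.58,14.562) [heading=54, draw]
Final: pos=(10.58,14.562), heading=54, 1 segment(s) drawn

Segment endpoints: x in {0, 10.58}, y in {0, 14.562}
xmin=0, ymin=0, xmax=10.58, ymax=14.562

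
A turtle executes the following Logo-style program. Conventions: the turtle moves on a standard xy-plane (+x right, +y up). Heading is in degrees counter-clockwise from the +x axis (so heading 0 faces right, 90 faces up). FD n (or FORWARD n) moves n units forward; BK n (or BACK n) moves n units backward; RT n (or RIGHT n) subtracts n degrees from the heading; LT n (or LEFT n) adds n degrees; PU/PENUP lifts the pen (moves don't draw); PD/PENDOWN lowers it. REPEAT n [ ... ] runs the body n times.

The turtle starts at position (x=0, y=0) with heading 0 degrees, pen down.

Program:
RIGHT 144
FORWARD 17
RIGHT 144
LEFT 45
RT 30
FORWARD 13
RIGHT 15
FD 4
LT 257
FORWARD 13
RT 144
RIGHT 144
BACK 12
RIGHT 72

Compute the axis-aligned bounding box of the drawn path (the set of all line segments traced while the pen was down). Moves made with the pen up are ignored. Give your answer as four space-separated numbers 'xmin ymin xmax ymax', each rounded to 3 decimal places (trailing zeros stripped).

Executing turtle program step by step:
Start: pos=(0,0), heading=0, pen down
RT 144: heading 0 -> 216
FD 17: (0,0) -> (-13.753,-9.992) [heading=216, draw]
RT 144: heading 216 -> 72
LT 45: heading 72 -> 117
RT 30: heading 117 -> 87
FD 13: (-13.753,-9.992) -> (-13.073,2.99) [heading=87, draw]
RT 15: heading 87 -> 72
FD 4: (-13.073,2.99) -> (-11.837,6.794) [heading=72, draw]
LT 257: heading 72 -> 329
FD 13: (-11.837,6.794) -> (-0.694,0.099) [heading=329, draw]
RT 144: heading 329 -> 185
RT 144: heading 185 -> 41
BK 12: (-0.694,0.099) -> (-9.75,-7.774) [heading=41, draw]
RT 72: heading 41 -> 329
Final: pos=(-9.75,-7.774), heading=329, 5 segment(s) drawn

Segment endpoints: x in {-13.753, -13.073, -11.837, -9.75, -0.694, 0}, y in {-9.992, -7.774, 0, 0.099, 2.99, 6.794}
xmin=-13.753, ymin=-9.992, xmax=0, ymax=6.794

Answer: -13.753 -9.992 0 6.794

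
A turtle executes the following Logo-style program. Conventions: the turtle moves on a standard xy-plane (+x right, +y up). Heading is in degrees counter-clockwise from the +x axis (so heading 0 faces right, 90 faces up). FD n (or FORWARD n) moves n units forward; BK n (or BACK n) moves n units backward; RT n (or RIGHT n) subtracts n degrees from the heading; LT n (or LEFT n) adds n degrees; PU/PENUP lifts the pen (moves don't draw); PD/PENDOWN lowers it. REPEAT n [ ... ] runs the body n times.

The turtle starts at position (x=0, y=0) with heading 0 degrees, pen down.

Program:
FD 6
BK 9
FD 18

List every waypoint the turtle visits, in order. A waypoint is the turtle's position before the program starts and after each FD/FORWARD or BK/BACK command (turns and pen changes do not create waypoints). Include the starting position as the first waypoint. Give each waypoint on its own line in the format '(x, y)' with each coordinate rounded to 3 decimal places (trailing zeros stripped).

Executing turtle program step by step:
Start: pos=(0,0), heading=0, pen down
FD 6: (0,0) -> (6,0) [heading=0, draw]
BK 9: (6,0) -> (-3,0) [heading=0, draw]
FD 18: (-3,0) -> (15,0) [heading=0, draw]
Final: pos=(15,0), heading=0, 3 segment(s) drawn
Waypoints (4 total):
(0, 0)
(6, 0)
(-3, 0)
(15, 0)

Answer: (0, 0)
(6, 0)
(-3, 0)
(15, 0)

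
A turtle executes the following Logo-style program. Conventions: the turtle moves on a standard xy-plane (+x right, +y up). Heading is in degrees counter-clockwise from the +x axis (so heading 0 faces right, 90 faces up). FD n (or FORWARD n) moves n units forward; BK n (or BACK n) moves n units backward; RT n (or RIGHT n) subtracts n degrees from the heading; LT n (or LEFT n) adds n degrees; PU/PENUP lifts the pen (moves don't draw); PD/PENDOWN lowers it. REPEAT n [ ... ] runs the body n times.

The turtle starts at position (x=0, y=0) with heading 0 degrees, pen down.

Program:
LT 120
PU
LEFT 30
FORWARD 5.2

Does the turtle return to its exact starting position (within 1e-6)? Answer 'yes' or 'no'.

Answer: no

Derivation:
Executing turtle program step by step:
Start: pos=(0,0), heading=0, pen down
LT 120: heading 0 -> 120
PU: pen up
LT 30: heading 120 -> 150
FD 5.2: (0,0) -> (-4.503,2.6) [heading=150, move]
Final: pos=(-4.503,2.6), heading=150, 0 segment(s) drawn

Start position: (0, 0)
Final position: (-4.503, 2.6)
Distance = 5.2; >= 1e-6 -> NOT closed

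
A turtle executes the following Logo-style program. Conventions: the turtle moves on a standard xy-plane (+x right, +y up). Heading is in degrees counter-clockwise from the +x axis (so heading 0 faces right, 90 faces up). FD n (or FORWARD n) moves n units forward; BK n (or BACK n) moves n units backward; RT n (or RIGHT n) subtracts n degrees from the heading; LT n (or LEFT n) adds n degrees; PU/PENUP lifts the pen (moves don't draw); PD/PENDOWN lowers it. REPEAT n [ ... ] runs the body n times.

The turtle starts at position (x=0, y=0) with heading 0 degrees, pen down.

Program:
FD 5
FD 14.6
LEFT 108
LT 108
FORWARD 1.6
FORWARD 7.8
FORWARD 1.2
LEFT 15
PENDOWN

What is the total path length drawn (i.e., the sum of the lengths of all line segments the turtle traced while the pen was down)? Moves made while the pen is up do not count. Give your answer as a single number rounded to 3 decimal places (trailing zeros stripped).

Executing turtle program step by step:
Start: pos=(0,0), heading=0, pen down
FD 5: (0,0) -> (5,0) [heading=0, draw]
FD 14.6: (5,0) -> (19.6,0) [heading=0, draw]
LT 108: heading 0 -> 108
LT 108: heading 108 -> 216
FD 1.6: (19.6,0) -> (18.306,-0.94) [heading=216, draw]
FD 7.8: (18.306,-0.94) -> (11.995,-5.525) [heading=216, draw]
FD 1.2: (11.995,-5.525) -> (11.024,-6.231) [heading=216, draw]
LT 15: heading 216 -> 231
PD: pen down
Final: pos=(11.024,-6.231), heading=231, 5 segment(s) drawn

Segment lengths:
  seg 1: (0,0) -> (5,0), length = 5
  seg 2: (5,0) -> (19.6,0), length = 14.6
  seg 3: (19.6,0) -> (18.306,-0.94), length = 1.6
  seg 4: (18.306,-0.94) -> (11.995,-5.525), length = 7.8
  seg 5: (11.995,-5.525) -> (11.024,-6.231), length = 1.2
Total = 30.2

Answer: 30.2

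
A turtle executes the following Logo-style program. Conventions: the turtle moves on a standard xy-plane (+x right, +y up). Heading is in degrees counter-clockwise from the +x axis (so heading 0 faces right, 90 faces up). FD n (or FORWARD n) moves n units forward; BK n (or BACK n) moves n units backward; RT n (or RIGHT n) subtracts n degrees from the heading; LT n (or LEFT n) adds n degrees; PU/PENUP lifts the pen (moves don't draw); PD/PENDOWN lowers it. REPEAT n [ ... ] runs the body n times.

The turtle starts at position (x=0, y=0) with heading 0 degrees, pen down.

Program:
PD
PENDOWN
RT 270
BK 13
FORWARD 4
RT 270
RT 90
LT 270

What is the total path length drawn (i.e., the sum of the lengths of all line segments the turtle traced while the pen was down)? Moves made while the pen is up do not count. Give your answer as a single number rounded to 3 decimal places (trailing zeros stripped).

Answer: 17

Derivation:
Executing turtle program step by step:
Start: pos=(0,0), heading=0, pen down
PD: pen down
PD: pen down
RT 270: heading 0 -> 90
BK 13: (0,0) -> (0,-13) [heading=90, draw]
FD 4: (0,-13) -> (0,-9) [heading=90, draw]
RT 270: heading 90 -> 180
RT 90: heading 180 -> 90
LT 270: heading 90 -> 0
Final: pos=(0,-9), heading=0, 2 segment(s) drawn

Segment lengths:
  seg 1: (0,0) -> (0,-13), length = 13
  seg 2: (0,-13) -> (0,-9), length = 4
Total = 17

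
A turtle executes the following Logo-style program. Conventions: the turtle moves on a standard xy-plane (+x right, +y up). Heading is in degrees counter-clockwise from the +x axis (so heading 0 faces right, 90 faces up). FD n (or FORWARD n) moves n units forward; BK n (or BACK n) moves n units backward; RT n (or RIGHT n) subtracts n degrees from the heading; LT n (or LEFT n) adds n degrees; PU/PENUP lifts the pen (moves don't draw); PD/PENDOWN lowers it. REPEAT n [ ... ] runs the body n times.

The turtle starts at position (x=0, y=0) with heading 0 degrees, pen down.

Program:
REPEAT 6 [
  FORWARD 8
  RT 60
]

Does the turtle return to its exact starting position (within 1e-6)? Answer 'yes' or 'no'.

Answer: yes

Derivation:
Executing turtle program step by step:
Start: pos=(0,0), heading=0, pen down
REPEAT 6 [
  -- iteration 1/6 --
  FD 8: (0,0) -> (8,0) [heading=0, draw]
  RT 60: heading 0 -> 300
  -- iteration 2/6 --
  FD 8: (8,0) -> (12,-6.928) [heading=300, draw]
  RT 60: heading 300 -> 240
  -- iteration 3/6 --
  FD 8: (12,-6.928) -> (8,-13.856) [heading=240, draw]
  RT 60: heading 240 -> 180
  -- iteration 4/6 --
  FD 8: (8,-13.856) -> (0,-13.856) [heading=180, draw]
  RT 60: heading 180 -> 120
  -- iteration 5/6 --
  FD 8: (0,-13.856) -> (-4,-6.928) [heading=120, draw]
  RT 60: heading 120 -> 60
  -- iteration 6/6 --
  FD 8: (-4,-6.928) -> (0,0) [heading=60, draw]
  RT 60: heading 60 -> 0
]
Final: pos=(0,0), heading=0, 6 segment(s) drawn

Start position: (0, 0)
Final position: (0, 0)
Distance = 0; < 1e-6 -> CLOSED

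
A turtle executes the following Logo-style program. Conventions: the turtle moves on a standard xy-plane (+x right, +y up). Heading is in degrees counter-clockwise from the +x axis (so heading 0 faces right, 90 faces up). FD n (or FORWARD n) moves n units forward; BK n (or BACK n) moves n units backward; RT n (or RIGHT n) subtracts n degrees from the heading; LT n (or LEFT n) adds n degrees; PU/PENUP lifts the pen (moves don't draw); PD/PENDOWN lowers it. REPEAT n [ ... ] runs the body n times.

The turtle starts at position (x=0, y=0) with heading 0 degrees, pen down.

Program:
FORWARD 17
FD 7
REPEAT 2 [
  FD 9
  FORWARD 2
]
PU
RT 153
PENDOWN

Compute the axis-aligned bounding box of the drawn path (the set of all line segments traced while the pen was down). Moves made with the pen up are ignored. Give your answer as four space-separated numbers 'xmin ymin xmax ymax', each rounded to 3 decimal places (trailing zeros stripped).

Executing turtle program step by step:
Start: pos=(0,0), heading=0, pen down
FD 17: (0,0) -> (17,0) [heading=0, draw]
FD 7: (17,0) -> (24,0) [heading=0, draw]
REPEAT 2 [
  -- iteration 1/2 --
  FD 9: (24,0) -> (33,0) [heading=0, draw]
  FD 2: (33,0) -> (35,0) [heading=0, draw]
  -- iteration 2/2 --
  FD 9: (35,0) -> (44,0) [heading=0, draw]
  FD 2: (44,0) -> (46,0) [heading=0, draw]
]
PU: pen up
RT 153: heading 0 -> 207
PD: pen down
Final: pos=(46,0), heading=207, 6 segment(s) drawn

Segment endpoints: x in {0, 17, 24, 33, 35, 44, 46}, y in {0}
xmin=0, ymin=0, xmax=46, ymax=0

Answer: 0 0 46 0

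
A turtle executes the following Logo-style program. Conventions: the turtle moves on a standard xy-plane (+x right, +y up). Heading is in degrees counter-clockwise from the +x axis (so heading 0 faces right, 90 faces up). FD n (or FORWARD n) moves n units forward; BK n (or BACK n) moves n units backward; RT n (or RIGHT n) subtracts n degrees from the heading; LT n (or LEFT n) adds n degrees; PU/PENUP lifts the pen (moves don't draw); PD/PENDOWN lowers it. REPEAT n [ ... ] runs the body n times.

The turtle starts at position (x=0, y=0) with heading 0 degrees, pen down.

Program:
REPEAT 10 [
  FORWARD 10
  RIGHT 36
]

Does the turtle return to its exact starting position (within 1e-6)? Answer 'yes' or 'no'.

Answer: yes

Derivation:
Executing turtle program step by step:
Start: pos=(0,0), heading=0, pen down
REPEAT 10 [
  -- iteration 1/10 --
  FD 10: (0,0) -> (10,0) [heading=0, draw]
  RT 36: heading 0 -> 324
  -- iteration 2/10 --
  FD 10: (10,0) -> (18.09,-5.878) [heading=324, draw]
  RT 36: heading 324 -> 288
  -- iteration 3/10 --
  FD 10: (18.09,-5.878) -> (21.18,-15.388) [heading=288, draw]
  RT 36: heading 288 -> 252
  -- iteration 4/10 --
  FD 10: (21.18,-15.388) -> (18.09,-24.899) [heading=252, draw]
  RT 36: heading 252 -> 216
  -- iteration 5/10 --
  FD 10: (18.09,-24.899) -> (10,-30.777) [heading=216, draw]
  RT 36: heading 216 -> 180
  -- iteration 6/10 --
  FD 10: (10,-30.777) -> (0,-30.777) [heading=180, draw]
  RT 36: heading 180 -> 144
  -- iteration 7/10 --
  FD 10: (0,-30.777) -> (-8.09,-24.899) [heading=144, draw]
  RT 36: heading 144 -> 108
  -- iteration 8/10 --
  FD 10: (-8.09,-24.899) -> (-11.18,-15.388) [heading=108, draw]
  RT 36: heading 108 -> 72
  -- iteration 9/10 --
  FD 10: (-11.18,-15.388) -> (-8.09,-5.878) [heading=72, draw]
  RT 36: heading 72 -> 36
  -- iteration 10/10 --
  FD 10: (-8.09,-5.878) -> (0,0) [heading=36, draw]
  RT 36: heading 36 -> 0
]
Final: pos=(0,0), heading=0, 10 segment(s) drawn

Start position: (0, 0)
Final position: (0, 0)
Distance = 0; < 1e-6 -> CLOSED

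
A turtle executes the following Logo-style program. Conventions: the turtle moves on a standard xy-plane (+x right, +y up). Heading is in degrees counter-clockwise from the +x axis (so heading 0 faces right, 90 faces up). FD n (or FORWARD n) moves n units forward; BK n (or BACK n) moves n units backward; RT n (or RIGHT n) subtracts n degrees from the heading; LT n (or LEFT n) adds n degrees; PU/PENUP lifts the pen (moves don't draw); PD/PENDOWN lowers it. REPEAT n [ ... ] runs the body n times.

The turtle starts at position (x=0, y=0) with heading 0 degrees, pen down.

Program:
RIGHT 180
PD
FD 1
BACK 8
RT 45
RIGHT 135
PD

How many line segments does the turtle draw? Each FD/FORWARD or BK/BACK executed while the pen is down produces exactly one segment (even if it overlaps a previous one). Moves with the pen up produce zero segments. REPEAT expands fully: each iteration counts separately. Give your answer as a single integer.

Executing turtle program step by step:
Start: pos=(0,0), heading=0, pen down
RT 180: heading 0 -> 180
PD: pen down
FD 1: (0,0) -> (-1,0) [heading=180, draw]
BK 8: (-1,0) -> (7,0) [heading=180, draw]
RT 45: heading 180 -> 135
RT 135: heading 135 -> 0
PD: pen down
Final: pos=(7,0), heading=0, 2 segment(s) drawn
Segments drawn: 2

Answer: 2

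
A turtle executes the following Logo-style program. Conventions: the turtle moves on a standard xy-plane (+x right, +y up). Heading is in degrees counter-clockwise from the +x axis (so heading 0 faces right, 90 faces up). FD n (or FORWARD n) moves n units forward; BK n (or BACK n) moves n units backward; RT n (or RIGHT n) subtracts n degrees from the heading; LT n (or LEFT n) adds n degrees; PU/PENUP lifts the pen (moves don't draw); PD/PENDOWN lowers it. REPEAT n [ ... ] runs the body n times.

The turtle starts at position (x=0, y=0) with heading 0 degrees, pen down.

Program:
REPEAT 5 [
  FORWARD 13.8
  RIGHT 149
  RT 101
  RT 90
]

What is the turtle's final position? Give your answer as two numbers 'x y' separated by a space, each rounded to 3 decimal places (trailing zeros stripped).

Answer: 46.636 39.132

Derivation:
Executing turtle program step by step:
Start: pos=(0,0), heading=0, pen down
REPEAT 5 [
  -- iteration 1/5 --
  FD 13.8: (0,0) -> (13.8,0) [heading=0, draw]
  RT 149: heading 0 -> 211
  RT 101: heading 211 -> 110
  RT 90: heading 110 -> 20
  -- iteration 2/5 --
  FD 13.8: (13.8,0) -> (26.768,4.72) [heading=20, draw]
  RT 149: heading 20 -> 231
  RT 101: heading 231 -> 130
  RT 90: heading 130 -> 40
  -- iteration 3/5 --
  FD 13.8: (26.768,4.72) -> (37.339,13.59) [heading=40, draw]
  RT 149: heading 40 -> 251
  RT 101: heading 251 -> 150
  RT 90: heading 150 -> 60
  -- iteration 4/5 --
  FD 13.8: (37.339,13.59) -> (44.239,25.541) [heading=60, draw]
  RT 149: heading 60 -> 271
  RT 101: heading 271 -> 170
  RT 90: heading 170 -> 80
  -- iteration 5/5 --
  FD 13.8: (44.239,25.541) -> (46.636,39.132) [heading=80, draw]
  RT 149: heading 80 -> 291
  RT 101: heading 291 -> 190
  RT 90: heading 190 -> 100
]
Final: pos=(46.636,39.132), heading=100, 5 segment(s) drawn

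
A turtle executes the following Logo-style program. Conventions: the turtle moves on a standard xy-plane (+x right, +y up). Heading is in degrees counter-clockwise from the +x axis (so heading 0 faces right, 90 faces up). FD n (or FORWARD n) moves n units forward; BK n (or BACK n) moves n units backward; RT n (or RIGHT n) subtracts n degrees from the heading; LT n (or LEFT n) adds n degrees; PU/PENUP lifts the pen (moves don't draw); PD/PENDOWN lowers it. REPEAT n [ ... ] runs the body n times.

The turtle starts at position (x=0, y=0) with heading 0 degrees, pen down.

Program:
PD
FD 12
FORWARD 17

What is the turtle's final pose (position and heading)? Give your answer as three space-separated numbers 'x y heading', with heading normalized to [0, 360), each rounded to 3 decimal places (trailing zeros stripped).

Executing turtle program step by step:
Start: pos=(0,0), heading=0, pen down
PD: pen down
FD 12: (0,0) -> (12,0) [heading=0, draw]
FD 17: (12,0) -> (29,0) [heading=0, draw]
Final: pos=(29,0), heading=0, 2 segment(s) drawn

Answer: 29 0 0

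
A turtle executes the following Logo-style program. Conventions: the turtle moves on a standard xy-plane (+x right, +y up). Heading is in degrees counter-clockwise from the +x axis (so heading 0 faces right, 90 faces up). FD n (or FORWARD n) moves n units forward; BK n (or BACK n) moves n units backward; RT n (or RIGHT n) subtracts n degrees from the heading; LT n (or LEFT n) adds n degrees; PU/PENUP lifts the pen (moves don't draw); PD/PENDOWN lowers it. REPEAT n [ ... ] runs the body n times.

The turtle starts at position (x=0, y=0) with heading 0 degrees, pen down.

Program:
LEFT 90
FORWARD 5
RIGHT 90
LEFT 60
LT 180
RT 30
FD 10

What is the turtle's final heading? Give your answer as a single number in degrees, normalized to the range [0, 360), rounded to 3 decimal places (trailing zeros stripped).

Executing turtle program step by step:
Start: pos=(0,0), heading=0, pen down
LT 90: heading 0 -> 90
FD 5: (0,0) -> (0,5) [heading=90, draw]
RT 90: heading 90 -> 0
LT 60: heading 0 -> 60
LT 180: heading 60 -> 240
RT 30: heading 240 -> 210
FD 10: (0,5) -> (-8.66,0) [heading=210, draw]
Final: pos=(-8.66,0), heading=210, 2 segment(s) drawn

Answer: 210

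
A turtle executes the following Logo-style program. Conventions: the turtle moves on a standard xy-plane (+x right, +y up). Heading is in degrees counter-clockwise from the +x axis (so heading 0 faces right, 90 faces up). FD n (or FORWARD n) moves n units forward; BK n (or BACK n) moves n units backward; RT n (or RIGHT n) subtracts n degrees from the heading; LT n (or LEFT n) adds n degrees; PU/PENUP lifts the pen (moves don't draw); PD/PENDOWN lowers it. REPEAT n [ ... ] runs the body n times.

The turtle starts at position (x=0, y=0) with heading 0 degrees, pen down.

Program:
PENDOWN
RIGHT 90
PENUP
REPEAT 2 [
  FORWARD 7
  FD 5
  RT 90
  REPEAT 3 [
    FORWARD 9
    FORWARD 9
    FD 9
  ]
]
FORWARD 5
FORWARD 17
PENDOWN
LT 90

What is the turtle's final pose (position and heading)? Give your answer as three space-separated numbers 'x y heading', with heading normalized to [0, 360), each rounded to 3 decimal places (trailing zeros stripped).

Executing turtle program step by step:
Start: pos=(0,0), heading=0, pen down
PD: pen down
RT 90: heading 0 -> 270
PU: pen up
REPEAT 2 [
  -- iteration 1/2 --
  FD 7: (0,0) -> (0,-7) [heading=270, move]
  FD 5: (0,-7) -> (0,-12) [heading=270, move]
  RT 90: heading 270 -> 180
  REPEAT 3 [
    -- iteration 1/3 --
    FD 9: (0,-12) -> (-9,-12) [heading=180, move]
    FD 9: (-9,-12) -> (-18,-12) [heading=180, move]
    FD 9: (-18,-12) -> (-27,-12) [heading=180, move]
    -- iteration 2/3 --
    FD 9: (-27,-12) -> (-36,-12) [heading=180, move]
    FD 9: (-36,-12) -> (-45,-12) [heading=180, move]
    FD 9: (-45,-12) -> (-54,-12) [heading=180, move]
    -- iteration 3/3 --
    FD 9: (-54,-12) -> (-63,-12) [heading=180, move]
    FD 9: (-63,-12) -> (-72,-12) [heading=180, move]
    FD 9: (-72,-12) -> (-81,-12) [heading=180, move]
  ]
  -- iteration 2/2 --
  FD 7: (-81,-12) -> (-88,-12) [heading=180, move]
  FD 5: (-88,-12) -> (-93,-12) [heading=180, move]
  RT 90: heading 180 -> 90
  REPEAT 3 [
    -- iteration 1/3 --
    FD 9: (-93,-12) -> (-93,-3) [heading=90, move]
    FD 9: (-93,-3) -> (-93,6) [heading=90, move]
    FD 9: (-93,6) -> (-93,15) [heading=90, move]
    -- iteration 2/3 --
    FD 9: (-93,15) -> (-93,24) [heading=90, move]
    FD 9: (-93,24) -> (-93,33) [heading=90, move]
    FD 9: (-93,33) -> (-93,42) [heading=90, move]
    -- iteration 3/3 --
    FD 9: (-93,42) -> (-93,51) [heading=90, move]
    FD 9: (-93,51) -> (-93,60) [heading=90, move]
    FD 9: (-93,60) -> (-93,69) [heading=90, move]
  ]
]
FD 5: (-93,69) -> (-93,74) [heading=90, move]
FD 17: (-93,74) -> (-93,91) [heading=90, move]
PD: pen down
LT 90: heading 90 -> 180
Final: pos=(-93,91), heading=180, 0 segment(s) drawn

Answer: -93 91 180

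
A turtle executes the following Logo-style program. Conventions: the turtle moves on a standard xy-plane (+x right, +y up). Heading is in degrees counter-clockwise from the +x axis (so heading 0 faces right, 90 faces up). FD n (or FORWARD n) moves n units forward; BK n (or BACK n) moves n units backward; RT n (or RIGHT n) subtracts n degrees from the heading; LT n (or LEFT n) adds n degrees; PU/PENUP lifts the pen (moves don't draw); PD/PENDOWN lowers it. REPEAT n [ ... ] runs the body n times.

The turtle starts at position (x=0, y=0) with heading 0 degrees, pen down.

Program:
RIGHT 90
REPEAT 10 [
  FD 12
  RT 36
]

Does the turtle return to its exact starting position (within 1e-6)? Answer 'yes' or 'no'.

Executing turtle program step by step:
Start: pos=(0,0), heading=0, pen down
RT 90: heading 0 -> 270
REPEAT 10 [
  -- iteration 1/10 --
  FD 12: (0,0) -> (0,-12) [heading=270, draw]
  RT 36: heading 270 -> 234
  -- iteration 2/10 --
  FD 12: (0,-12) -> (-7.053,-21.708) [heading=234, draw]
  RT 36: heading 234 -> 198
  -- iteration 3/10 --
  FD 12: (-7.053,-21.708) -> (-18.466,-25.416) [heading=198, draw]
  RT 36: heading 198 -> 162
  -- iteration 4/10 --
  FD 12: (-18.466,-25.416) -> (-29.879,-21.708) [heading=162, draw]
  RT 36: heading 162 -> 126
  -- iteration 5/10 --
  FD 12: (-29.879,-21.708) -> (-36.932,-12) [heading=126, draw]
  RT 36: heading 126 -> 90
  -- iteration 6/10 --
  FD 12: (-36.932,-12) -> (-36.932,0) [heading=90, draw]
  RT 36: heading 90 -> 54
  -- iteration 7/10 --
  FD 12: (-36.932,0) -> (-29.879,9.708) [heading=54, draw]
  RT 36: heading 54 -> 18
  -- iteration 8/10 --
  FD 12: (-29.879,9.708) -> (-18.466,13.416) [heading=18, draw]
  RT 36: heading 18 -> 342
  -- iteration 9/10 --
  FD 12: (-18.466,13.416) -> (-7.053,9.708) [heading=342, draw]
  RT 36: heading 342 -> 306
  -- iteration 10/10 --
  FD 12: (-7.053,9.708) -> (0,0) [heading=306, draw]
  RT 36: heading 306 -> 270
]
Final: pos=(0,0), heading=270, 10 segment(s) drawn

Start position: (0, 0)
Final position: (0, 0)
Distance = 0; < 1e-6 -> CLOSED

Answer: yes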